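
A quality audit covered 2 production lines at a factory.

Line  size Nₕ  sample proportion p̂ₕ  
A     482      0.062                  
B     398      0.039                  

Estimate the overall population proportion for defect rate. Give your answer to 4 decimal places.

N = 482 + 398 = 880.
Overall proportion = Σ (Nₕ/N)·p̂ₕ.
Σ Nₕp̂ₕ = 29.884 + 15.522 = 45.406.
45.406 / 880 = 0.051598... → 0.0516.

0.0516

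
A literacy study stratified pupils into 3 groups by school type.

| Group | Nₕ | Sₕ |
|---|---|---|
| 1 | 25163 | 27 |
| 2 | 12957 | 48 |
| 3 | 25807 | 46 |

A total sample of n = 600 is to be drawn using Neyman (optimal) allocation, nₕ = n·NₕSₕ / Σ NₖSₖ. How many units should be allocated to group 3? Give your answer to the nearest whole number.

286

Σ NₕSₕ = 25163·27 + 12957·48 + 25807·46 = 2488459.
Share for 3: 1187122/2488459 = 0.47705.
n_3 = 600 × 0.47705 = 286.231... → 286.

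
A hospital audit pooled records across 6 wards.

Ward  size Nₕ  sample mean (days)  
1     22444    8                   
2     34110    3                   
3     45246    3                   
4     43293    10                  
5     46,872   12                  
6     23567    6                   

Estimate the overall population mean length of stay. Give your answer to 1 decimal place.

7.2

N = 215532; weights Wₕ = Nₕ/N = (0.1041, 0.1583, 0.2099, 0.2009, 0.2175, 0.1093).
x̄_st = Σ Wₕ·x̄ₕ = 0.1041·8 + 0.1583·3 + 0.2099·3 + 0.2009·10 + 0.2175·12 + 0.1093·6 ≈ 7.212...
→ 7.2.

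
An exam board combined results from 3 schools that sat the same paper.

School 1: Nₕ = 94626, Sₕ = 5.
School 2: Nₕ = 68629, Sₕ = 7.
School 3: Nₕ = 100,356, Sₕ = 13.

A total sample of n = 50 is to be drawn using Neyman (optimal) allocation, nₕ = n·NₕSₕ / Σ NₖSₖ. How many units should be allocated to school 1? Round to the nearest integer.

10

Σ NₕSₕ = 94626·5 + 68629·7 + 100356·13 = 2258161.
Share for 1: 473130/2258161 = 0.20952.
n_1 = 50 × 0.20952 = 10.476... → 10.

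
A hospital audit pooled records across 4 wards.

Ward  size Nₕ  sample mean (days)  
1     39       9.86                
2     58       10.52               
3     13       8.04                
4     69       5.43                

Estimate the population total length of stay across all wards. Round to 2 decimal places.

1473.89

1: 39·9.86 = 384.54
2: 58·10.52 = 610.16
3: 13·8.04 = 104.52
4: 69·5.43 = 374.67
τ̂ = Σ Nₕx̄ₕ = 1473.89.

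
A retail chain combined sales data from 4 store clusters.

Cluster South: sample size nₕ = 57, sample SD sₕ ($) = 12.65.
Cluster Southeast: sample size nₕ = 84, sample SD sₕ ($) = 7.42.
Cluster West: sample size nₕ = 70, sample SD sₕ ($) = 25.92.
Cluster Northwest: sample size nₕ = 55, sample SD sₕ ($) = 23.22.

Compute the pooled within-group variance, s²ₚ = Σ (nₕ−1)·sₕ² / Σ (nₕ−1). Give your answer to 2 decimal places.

South: (57−1)·12.65² = 56·160.0225 = 8961.26
Southeast: (84−1)·7.42² = 83·55.0564 = 4569.6812
West: (70−1)·25.92² = 69·671.8464 = 46357.4016
Northwest: (55−1)·23.22² = 54·539.1684 = 29115.0936
Numerator = 89003.4364; denominator = Σ(nₕ−1) = 262.
s²ₚ = 89003.4364/262 = 339.7078... → 339.71.

339.71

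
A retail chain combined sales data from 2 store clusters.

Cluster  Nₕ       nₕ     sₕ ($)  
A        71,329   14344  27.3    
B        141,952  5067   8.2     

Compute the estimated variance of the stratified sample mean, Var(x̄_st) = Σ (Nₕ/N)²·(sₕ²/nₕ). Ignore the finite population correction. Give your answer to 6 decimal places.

0.011690

N = 213281; Wₕ = Nₕ/N.
cluster A: (71329/213281)²·27.3²/14344 = 0.005811429
cluster B: (141952/213281)²·8.2²/5067 = 0.005878351
Sum = 0.011689780 → 0.011690.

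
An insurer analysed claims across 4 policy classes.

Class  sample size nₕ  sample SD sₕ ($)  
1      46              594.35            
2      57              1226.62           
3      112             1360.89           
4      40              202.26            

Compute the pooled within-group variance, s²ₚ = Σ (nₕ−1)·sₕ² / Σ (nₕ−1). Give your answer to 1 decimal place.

1224396.8

1: (46−1)·594.35² = 45·353251.9225 = 15896336.5125
2: (57−1)·1226.62² = 56·1504596.6244 = 84257410.9664
3: (112−1)·1360.89² = 111·1852021.5921 = 205574396.7231
4: (40−1)·202.26² = 39·40909.1076 = 1595455.1964
Numerator = 307323599.3984; denominator = Σ(nₕ−1) = 251.
s²ₚ = 307323599.3984/251 = 1224396.810... → 1224396.8.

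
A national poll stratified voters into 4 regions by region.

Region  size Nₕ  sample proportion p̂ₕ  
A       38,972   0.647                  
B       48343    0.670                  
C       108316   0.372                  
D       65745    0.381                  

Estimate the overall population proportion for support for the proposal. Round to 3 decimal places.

Wₕ = Nₕ/N with N = 261376: 0.1491, 0.1850, 0.4144, 0.2515.
p̂_st = 0.1491·0.647 + 0.1850·0.670 + 0.4144·0.372 + 0.2515·0.381 ≈ 0.47038... → 0.470.

0.470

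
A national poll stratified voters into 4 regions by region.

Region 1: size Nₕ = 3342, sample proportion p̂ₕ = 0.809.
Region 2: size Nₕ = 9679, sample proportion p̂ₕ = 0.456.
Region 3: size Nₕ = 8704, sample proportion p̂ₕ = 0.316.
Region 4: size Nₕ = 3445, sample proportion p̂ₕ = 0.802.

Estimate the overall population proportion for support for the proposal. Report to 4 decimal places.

Wₕ = Nₕ/N with N = 25170: 0.1328, 0.3845, 0.3458, 0.1369.
p̂_st = 0.1328·0.809 + 0.3845·0.456 + 0.3458·0.316 + 0.1369·0.802 ≈ 0.501814... → 0.5018.

0.5018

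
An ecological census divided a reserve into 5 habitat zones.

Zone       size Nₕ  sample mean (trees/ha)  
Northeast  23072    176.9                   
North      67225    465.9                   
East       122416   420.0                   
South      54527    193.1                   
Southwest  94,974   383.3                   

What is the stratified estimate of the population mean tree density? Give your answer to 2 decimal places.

x̄_st = (Σ Nₕx̄ₕ) / (Σ Nₕ) = (23072·176.9 + 67225·465.9 + 122416·420.0 + 54527·193.1 + 94974·383.3) / 362214
= 133748982.2 / 362214 = 369.2540... → 369.25.

369.25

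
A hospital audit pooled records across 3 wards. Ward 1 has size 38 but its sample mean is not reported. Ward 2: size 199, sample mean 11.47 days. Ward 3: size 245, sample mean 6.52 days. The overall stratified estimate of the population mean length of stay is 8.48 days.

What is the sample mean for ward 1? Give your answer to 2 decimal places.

5.46

N = 38 + 199 + 245 = 482.
Overall total = μ·N = 8.48·482 = 4087.36.
Subtract the known strata: 199·11.47 + 245·6.52 = 3879.93.
Remaining total for ward 1: 4087.36 − 3879.93 = 207.43.
Divide by its size: 207.43 / 38 = 5.4587... → 5.46.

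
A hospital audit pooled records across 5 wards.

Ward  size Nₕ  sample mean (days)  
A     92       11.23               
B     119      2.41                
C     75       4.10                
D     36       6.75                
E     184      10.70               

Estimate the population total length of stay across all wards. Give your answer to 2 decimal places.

A: 92·11.23 = 1033.16
B: 119·2.41 = 286.79
C: 75·4.10 = 307.5
D: 36·6.75 = 243
E: 184·10.70 = 1968.8
τ̂ = Σ Nₕx̄ₕ = 3839.25.

3839.25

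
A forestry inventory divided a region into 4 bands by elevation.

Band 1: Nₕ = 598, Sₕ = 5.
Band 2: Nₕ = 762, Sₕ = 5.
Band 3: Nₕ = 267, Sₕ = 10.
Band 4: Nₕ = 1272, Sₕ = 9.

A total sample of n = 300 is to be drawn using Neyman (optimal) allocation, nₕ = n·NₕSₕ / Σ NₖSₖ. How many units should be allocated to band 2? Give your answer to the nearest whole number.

55

1: NₕSₕ = 598·5 = 2990
2: NₕSₕ = 762·5 = 3810
3: NₕSₕ = 267·10 = 2670
4: NₕSₕ = 1272·9 = 11448
Σ NₕSₕ = 20918.
n_2 = 300·3810/20918 = 54.642... → 55.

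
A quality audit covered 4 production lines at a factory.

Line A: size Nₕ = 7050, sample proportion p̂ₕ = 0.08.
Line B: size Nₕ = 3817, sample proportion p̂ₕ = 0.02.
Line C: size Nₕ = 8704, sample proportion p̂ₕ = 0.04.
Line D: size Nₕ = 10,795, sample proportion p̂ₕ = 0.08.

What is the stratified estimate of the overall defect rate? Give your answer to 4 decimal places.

N = 7050 + 3817 + 8704 + 10795 = 30366.
Overall proportion = Σ (Nₕ/N)·p̂ₕ.
Σ Nₕp̂ₕ = 564 + 76.34 + 348.16 + 863.6 = 1852.1.
1852.1 / 30366 = 0.060993... → 0.0610.

0.0610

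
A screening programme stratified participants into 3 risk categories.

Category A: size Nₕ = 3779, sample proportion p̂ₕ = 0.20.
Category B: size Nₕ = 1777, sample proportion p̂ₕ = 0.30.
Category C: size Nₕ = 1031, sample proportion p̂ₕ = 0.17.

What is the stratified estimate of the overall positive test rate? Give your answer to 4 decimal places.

0.2223

N = 3779 + 1777 + 1031 = 6587.
Overall proportion = Σ (Nₕ/N)·p̂ₕ.
Σ Nₕp̂ₕ = 755.8 + 533.1 + 175.27 = 1464.17.
1464.17 / 6587 = 0.222282... → 0.2223.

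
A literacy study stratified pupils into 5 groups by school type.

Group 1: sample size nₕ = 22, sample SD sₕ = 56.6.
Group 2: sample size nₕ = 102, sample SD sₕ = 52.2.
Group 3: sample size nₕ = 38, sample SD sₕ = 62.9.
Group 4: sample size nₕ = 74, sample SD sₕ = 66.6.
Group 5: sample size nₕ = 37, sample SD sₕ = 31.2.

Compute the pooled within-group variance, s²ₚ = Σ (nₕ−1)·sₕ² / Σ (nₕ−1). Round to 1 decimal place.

3163.1

1: (22−1)·56.6² = 21·3203.56 = 67274.76
2: (102−1)·52.2² = 101·2724.84 = 275208.84
3: (38−1)·62.9² = 37·3956.41 = 146387.17
4: (74−1)·66.6² = 73·4435.56 = 323795.88
5: (37−1)·31.2² = 36·973.44 = 35043.84
Numerator = 847710.49; denominator = Σ(nₕ−1) = 268.
s²ₚ = 847710.49/268 = 3163.099... → 3163.1.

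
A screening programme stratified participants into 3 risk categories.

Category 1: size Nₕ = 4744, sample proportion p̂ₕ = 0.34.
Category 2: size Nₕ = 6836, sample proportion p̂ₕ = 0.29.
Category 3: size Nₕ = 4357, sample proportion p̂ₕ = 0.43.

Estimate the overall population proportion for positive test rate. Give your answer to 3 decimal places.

0.343

Wₕ = Nₕ/N with N = 15937: 0.2977, 0.4289, 0.2734.
p̂_st = 0.2977·0.34 + 0.4289·0.29 + 0.2734·0.43 ≈ 0.34316... → 0.343.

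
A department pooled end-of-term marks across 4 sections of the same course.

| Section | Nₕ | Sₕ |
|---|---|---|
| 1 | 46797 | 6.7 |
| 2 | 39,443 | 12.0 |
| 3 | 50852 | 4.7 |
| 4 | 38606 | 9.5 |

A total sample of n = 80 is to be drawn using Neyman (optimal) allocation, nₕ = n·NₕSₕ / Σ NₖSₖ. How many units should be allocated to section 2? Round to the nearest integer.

1: NₕSₕ = 46797·6.7 = 313539.9
2: NₕSₕ = 39443·12.0 = 473316
3: NₕSₕ = 50852·4.7 = 239004.4
4: NₕSₕ = 38606·9.5 = 366757
Σ NₕSₕ = 1392617.3.
n_2 = 80·473316/1392617.3 = 27.190... → 27.

27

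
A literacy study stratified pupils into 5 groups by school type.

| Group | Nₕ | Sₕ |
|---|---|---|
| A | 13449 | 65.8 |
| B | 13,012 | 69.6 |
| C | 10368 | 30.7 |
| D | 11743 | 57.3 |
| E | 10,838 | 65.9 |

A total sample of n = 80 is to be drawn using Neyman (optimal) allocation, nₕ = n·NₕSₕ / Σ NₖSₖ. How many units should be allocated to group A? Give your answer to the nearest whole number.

A: NₕSₕ = 13449·65.8 = 884944.2
B: NₕSₕ = 13012·69.6 = 905635.2
C: NₕSₕ = 10368·30.7 = 318297.6
D: NₕSₕ = 11743·57.3 = 672873.9
E: NₕSₕ = 10838·65.9 = 714224.2
Σ NₕSₕ = 3495975.1.
n_A = 80·884944.2/3495975.1 = 20.251... → 20.

20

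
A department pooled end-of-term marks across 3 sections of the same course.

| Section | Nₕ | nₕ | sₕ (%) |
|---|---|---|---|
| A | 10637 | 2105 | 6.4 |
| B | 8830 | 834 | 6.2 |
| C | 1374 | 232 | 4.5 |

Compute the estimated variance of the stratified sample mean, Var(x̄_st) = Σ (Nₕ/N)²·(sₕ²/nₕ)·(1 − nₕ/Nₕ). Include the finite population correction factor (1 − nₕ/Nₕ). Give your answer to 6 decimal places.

0.011873

N = 20841; Wₕ = Nₕ/N.
section A: (10637/20841)²·6.4²/2105·(1 − 2105/10637) = 0.004065751
section B: (8830/20841)²·6.2²/834·(1 − 834/8830) = 0.007492275
section C: (1374/20841)²·4.5²/232·(1 − 232/1374) = 0.000315321
Sum = 0.011873347 → 0.011873.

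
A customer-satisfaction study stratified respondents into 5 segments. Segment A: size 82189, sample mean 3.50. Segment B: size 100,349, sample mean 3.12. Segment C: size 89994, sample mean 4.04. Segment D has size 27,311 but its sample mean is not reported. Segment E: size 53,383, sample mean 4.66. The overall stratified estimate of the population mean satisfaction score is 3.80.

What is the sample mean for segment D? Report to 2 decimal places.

4.73

Σ Nₕx̄ₕ = N·μ, so 27311·x̄_D = 353226·3.80 − (82189·3.50 + 100349·3.12 + 89994·4.04 + 53383·4.66).
= 1342258.8 − 1213090.92 = 129167.88.
x̄_D = 129167.88 / 27311 = 4.7295... → 4.73.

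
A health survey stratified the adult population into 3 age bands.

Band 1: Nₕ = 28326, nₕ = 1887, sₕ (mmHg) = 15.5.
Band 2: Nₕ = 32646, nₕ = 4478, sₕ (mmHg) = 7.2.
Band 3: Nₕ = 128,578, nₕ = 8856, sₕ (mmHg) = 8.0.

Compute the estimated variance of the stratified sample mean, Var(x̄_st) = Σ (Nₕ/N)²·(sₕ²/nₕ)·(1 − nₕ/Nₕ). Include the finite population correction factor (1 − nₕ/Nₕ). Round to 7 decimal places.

0.0060464

N = 189550; Wₕ = Nₕ/N.
band 1: (28326/189550)²·15.5²/1887·(1 − 1887/28326) = 0.0026538367
band 2: (32646/189550)²·7.2²/4478·(1 − 4478/32646) = 0.0002962916
band 3: (128578/189550)²·8.0²/8856·(1 − 8856/128578) = 0.0030962457
Sum = 0.0060463740 → 0.0060464.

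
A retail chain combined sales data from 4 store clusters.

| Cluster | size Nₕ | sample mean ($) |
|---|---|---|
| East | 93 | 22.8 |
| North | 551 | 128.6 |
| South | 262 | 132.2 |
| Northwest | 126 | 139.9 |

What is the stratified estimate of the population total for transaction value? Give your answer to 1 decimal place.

125242.8

Population total = Σ Nₕ·x̄ₕ (each stratum's size times its mean).
93·22.8 + 551·128.6 + 262·132.2 + 126·139.9 = 2120.4 + 70858.6 + 34636.4 + 17627.4 = 125242.8.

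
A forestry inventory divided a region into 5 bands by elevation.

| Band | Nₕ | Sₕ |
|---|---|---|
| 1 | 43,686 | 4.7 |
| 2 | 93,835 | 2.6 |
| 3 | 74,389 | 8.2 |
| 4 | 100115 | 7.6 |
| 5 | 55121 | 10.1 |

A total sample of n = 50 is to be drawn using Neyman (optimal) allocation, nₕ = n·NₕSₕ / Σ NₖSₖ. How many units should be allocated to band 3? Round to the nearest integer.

13

1: NₕSₕ = 43686·4.7 = 205324.2
2: NₕSₕ = 93835·2.6 = 243971
3: NₕSₕ = 74389·8.2 = 609989.8
4: NₕSₕ = 100115·7.6 = 760874
5: NₕSₕ = 55121·10.1 = 556722.1
Σ NₕSₕ = 2376881.1.
n_3 = 50·609989.8/2376881.1 = 12.832... → 13.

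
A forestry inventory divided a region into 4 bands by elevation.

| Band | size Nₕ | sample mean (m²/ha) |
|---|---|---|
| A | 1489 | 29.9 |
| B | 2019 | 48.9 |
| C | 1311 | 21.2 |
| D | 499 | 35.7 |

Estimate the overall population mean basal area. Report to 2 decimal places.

35.51

x̄_st = (Σ Nₕx̄ₕ) / (Σ Nₕ) = (1489·29.9 + 2019·48.9 + 1311·21.2 + 499·35.7) / 5318
= 188857.7 / 5318 = 35.5129... → 35.51.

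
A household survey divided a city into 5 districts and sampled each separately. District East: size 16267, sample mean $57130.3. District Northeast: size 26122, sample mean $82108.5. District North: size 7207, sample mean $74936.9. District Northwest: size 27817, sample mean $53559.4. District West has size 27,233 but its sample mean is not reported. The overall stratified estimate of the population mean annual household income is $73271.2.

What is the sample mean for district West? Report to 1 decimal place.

N = 16267 + 26122 + 7207 + 27817 + 27233 = 104646.
Overall total = μ·N = 73271.2·104646 = 7667537995.2.
Subtract the known strata: 16267·57130.3 + 26122·82108.5 + 7207·74936.9 + 27817·53559.4 = 5104108895.2.
Remaining total for district West: 7667537995.2 − 5104108895.2 = 2563429100.
Divide by its size: 2563429100 / 27233 = 94129.516... → 94129.5.

94129.5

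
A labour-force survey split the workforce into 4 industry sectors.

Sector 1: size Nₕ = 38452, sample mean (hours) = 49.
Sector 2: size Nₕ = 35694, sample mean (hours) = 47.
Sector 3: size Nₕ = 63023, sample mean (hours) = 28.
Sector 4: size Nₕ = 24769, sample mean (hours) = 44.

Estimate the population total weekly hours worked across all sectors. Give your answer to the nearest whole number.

6416246

1: 38452·49 = 1884148
2: 35694·47 = 1677618
3: 63023·28 = 1764644
4: 24769·44 = 1089836
τ̂ = Σ Nₕx̄ₕ = 6416246.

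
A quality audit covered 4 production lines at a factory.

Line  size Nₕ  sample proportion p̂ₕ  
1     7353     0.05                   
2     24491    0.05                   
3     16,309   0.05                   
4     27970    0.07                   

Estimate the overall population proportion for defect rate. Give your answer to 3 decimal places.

Wₕ = Nₕ/N with N = 76123: 0.0966, 0.3217, 0.2142, 0.3674.
p̂_st = 0.0966·0.05 + 0.3217·0.05 + 0.2142·0.05 + 0.3674·0.07 ≈ 0.05735... → 0.057.

0.057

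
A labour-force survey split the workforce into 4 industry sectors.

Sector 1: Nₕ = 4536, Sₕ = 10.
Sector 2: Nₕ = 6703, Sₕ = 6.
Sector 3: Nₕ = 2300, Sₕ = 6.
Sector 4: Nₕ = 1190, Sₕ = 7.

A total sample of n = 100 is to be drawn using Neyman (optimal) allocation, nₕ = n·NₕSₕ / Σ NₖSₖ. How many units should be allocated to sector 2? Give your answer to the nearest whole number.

37

1: NₕSₕ = 4536·10 = 45360
2: NₕSₕ = 6703·6 = 40218
3: NₕSₕ = 2300·6 = 13800
4: NₕSₕ = 1190·7 = 8330
Σ NₕSₕ = 107708.
n_2 = 100·40218/107708 = 37.340... → 37.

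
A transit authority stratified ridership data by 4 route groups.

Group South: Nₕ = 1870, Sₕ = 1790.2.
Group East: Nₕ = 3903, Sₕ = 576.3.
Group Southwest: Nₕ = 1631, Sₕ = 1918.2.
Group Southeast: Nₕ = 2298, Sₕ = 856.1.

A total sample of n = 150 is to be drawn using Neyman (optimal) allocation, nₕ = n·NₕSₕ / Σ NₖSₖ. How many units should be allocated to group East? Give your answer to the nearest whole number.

Σ NₕSₕ = 1870·1790.2 + 3903·576.3 + 1631·1918.2 + 2298·856.1 = 10692874.9.
Share for East: 2249298.9/10692874.9 = 0.21035.
n_East = 150 × 0.21035 = 31.553... → 32.

32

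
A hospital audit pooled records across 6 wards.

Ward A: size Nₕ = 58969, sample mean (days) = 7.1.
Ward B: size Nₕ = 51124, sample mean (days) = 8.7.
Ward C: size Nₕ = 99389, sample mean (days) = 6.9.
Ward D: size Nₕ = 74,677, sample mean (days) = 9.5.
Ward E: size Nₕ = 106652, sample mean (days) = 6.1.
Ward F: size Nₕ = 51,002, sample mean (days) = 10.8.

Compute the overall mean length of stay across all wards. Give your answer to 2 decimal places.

N = 441813; weights Wₕ = Nₕ/N = (0.1335, 0.1157, 0.2250, 0.1690, 0.2414, 0.1154).
x̄_st = Σ Wₕ·x̄ₕ = 0.1335·7.1 + 0.1157·8.7 + 0.2250·6.9 + 0.1690·9.5 + 0.2414·6.1 + 0.1154·10.8 ≈ 7.8315...
→ 7.83.

7.83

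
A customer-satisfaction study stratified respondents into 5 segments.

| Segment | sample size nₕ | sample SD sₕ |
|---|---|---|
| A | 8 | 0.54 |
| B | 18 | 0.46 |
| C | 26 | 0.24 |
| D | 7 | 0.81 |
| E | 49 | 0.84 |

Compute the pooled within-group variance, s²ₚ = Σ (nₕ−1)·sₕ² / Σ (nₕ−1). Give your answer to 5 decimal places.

0.43577

A: (8−1)·0.54² = 7·0.2916 = 2.0412
B: (18−1)·0.46² = 17·0.2116 = 3.5972
C: (26−1)·0.24² = 25·0.0576 = 1.44
D: (7−1)·0.81² = 6·0.6561 = 3.9366
E: (49−1)·0.84² = 48·0.7056 = 33.8688
Numerator = 44.8838; denominator = Σ(nₕ−1) = 103.
s²ₚ = 44.8838/103 = 0.4357650... → 0.43577.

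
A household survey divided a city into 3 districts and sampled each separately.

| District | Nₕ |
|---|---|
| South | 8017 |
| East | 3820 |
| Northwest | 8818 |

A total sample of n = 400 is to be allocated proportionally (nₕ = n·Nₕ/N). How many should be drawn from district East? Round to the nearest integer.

74

N = 8017 + 3820 + 8818 = 20655.
n_East = 400·3820/20655 = 73.977... → 74.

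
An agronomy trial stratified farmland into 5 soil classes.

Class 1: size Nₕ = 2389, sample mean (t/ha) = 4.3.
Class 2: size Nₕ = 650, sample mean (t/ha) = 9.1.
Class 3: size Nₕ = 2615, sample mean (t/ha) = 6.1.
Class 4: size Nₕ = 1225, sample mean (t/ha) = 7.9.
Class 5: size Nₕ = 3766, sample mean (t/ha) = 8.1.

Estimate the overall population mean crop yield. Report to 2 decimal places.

N = 2389 + 650 + 2615 + 1225 + 3766 = 10645.
The stratified mean weights each stratum mean by its population share Nₕ/N.
Σ Nₕx̄ₕ = 2389·4.3 + 650·9.1 + 2615·6.1 + 1225·7.9 + 3766·8.1 = 10272.7 + 5915 + 15951.5 + 9677.5 + 30504.6 = 72321.3.
Divide by N: 72321.3 / 10645 = 6.7939... → 6.79.

6.79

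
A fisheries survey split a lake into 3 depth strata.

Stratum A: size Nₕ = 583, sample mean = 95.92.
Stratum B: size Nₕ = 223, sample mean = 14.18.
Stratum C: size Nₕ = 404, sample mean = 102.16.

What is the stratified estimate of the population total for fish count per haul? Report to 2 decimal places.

Population total = Σ Nₕ·x̄ₕ (each stratum's size times its mean).
583·95.92 + 223·14.18 + 404·102.16 = 55921.36 + 3162.14 + 41272.64 = 100356.14.

100356.14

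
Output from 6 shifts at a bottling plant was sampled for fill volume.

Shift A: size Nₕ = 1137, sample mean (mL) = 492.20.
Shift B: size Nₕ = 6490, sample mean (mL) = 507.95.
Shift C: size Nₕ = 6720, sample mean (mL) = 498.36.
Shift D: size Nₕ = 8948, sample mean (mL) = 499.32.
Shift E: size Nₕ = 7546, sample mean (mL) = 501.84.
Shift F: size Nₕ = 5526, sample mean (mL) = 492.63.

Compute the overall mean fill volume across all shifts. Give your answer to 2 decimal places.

N = 1137 + 6490 + 6720 + 8948 + 7546 + 5526 = 36367.
Weight each subgroup mean by Nₕ/N and sum.
Σ Nₕx̄ₕ = 1137·492.20 + 6490·507.95 + 6720·498.36 + 8948·499.32 + 7546·501.84 + 5526·492.63 = 559631.4 + 3296595.5 + 3348979.2 + 4467915.36 + 3786884.64 + 2722273.38 = 18182279.48.
Divide by N: 18182279.48 / 36367 = 499.9664... → 499.97.

499.97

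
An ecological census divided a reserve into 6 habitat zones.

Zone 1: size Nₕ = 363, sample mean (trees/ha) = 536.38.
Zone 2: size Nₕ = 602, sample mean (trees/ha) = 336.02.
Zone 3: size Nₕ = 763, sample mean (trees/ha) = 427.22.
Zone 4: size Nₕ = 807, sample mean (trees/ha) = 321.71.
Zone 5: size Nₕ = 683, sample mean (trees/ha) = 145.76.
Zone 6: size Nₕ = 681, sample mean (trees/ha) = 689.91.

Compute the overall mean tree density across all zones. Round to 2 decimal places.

x̄_st = (Σ Nₕx̄ₕ) / (Σ Nₕ) = (363·536.38 + 602·336.02 + 763·427.22 + 807·321.71 + 683·145.76 + 681·689.91) / 3899
= 1551961.6 / 3899 = 398.0409... → 398.04.

398.04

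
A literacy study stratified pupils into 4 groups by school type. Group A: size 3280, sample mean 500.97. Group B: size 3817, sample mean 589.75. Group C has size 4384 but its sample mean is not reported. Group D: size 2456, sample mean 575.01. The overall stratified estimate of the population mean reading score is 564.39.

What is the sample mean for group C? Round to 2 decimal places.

Σ Nₕx̄ₕ = N·μ, so 4384·x̄_C = 13937·564.39 − (3280·500.97 + 3817·589.75 + 2456·575.01).
= 7865903.43 − 5306481.91 = 2559421.52.
x̄_C = 2559421.52 / 4384 = 583.8097... → 583.81.

583.81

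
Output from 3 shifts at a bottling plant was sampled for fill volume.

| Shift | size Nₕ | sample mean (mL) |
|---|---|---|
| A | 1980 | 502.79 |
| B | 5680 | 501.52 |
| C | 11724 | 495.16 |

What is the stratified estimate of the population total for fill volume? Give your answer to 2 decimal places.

Estimate total by summing Nₕ·x̄ₕ over strata.
1980·502.79 + 5680·501.52 + 11724·495.16 = 995524.2 + 2848633.6 + 5805255.84 = 9649413.64.

9649413.64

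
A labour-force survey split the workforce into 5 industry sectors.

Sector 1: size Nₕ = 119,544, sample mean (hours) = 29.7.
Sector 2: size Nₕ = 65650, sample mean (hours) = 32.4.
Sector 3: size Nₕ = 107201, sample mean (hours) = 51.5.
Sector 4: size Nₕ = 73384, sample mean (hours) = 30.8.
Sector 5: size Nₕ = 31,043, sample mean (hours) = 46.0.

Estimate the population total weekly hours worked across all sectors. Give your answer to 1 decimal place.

14886573.5

Estimate total by summing Nₕ·x̄ₕ over strata.
119544·29.7 + 65650·32.4 + 107201·51.5 + 73384·30.8 + 31043·46.0 = 3550456.8 + 2127060 + 5520851.5 + 2260227.2 + 1427978 = 14886573.5.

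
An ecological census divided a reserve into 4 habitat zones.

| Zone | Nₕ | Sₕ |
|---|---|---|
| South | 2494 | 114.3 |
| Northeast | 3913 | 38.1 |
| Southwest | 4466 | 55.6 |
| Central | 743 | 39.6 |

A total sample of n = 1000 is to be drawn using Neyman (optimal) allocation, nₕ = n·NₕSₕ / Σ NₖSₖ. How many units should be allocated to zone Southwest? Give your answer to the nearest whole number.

349

Σ NₕSₕ = 2494·114.3 + 3913·38.1 + 4466·55.6 + 743·39.6 = 711881.9.
Share for Southwest: 248309.6/711881.9 = 0.34881.
n_Southwest = 1000 × 0.34881 = 348.807... → 349.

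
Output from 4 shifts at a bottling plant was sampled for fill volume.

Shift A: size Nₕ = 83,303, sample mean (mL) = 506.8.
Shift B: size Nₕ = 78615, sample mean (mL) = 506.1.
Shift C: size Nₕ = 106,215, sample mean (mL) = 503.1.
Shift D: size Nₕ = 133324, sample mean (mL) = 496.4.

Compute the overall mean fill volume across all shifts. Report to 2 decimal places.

502.23

N = 83303 + 78615 + 106215 + 133324 = 401457.
The stratified mean weights each stratum mean by its population share Nₕ/N.
Σ Nₕx̄ₕ = 83303·506.8 + 78615·506.1 + 106215·503.1 + 133324·496.4 = 42217960.4 + 39787051.5 + 53436766.5 + 66182033.6 = 201623812.
Divide by N: 201623812 / 401457 = 502.2302... → 502.23.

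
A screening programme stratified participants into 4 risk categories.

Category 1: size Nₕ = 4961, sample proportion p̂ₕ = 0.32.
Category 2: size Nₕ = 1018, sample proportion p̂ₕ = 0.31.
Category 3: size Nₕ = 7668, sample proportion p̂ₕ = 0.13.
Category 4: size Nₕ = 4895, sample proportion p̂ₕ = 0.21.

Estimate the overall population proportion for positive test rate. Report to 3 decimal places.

0.212

Wₕ = Nₕ/N with N = 18542: 0.2676, 0.0549, 0.4135, 0.2640.
p̂_st = 0.2676·0.32 + 0.0549·0.31 + 0.4135·0.13 + 0.2640·0.21 ≈ 0.21184... → 0.212.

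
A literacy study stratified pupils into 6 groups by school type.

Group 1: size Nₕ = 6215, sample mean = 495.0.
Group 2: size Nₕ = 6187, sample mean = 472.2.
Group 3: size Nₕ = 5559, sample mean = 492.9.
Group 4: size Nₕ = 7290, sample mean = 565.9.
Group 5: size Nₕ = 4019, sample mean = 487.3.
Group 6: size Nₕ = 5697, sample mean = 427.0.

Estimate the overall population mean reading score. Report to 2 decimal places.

493.45

N = 34967; weights Wₕ = Nₕ/N = (0.1777, 0.1769, 0.1590, 0.2085, 0.1149, 0.1629).
x̄_st = Σ Wₕ·x̄ₕ = 0.1777·495.0 + 0.1769·472.2 + 0.1590·492.9 + 0.2085·565.9 + 0.1149·487.3 + 0.1629·427.0 ≈ 493.4494...
→ 493.45.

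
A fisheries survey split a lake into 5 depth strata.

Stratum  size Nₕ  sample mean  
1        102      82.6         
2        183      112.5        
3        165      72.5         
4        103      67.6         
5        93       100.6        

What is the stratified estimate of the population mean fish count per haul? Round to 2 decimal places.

88.69

N = 102 + 183 + 165 + 103 + 93 = 646.
Overall mean = Σ (Nₕ/N)·x̄ₕ — weight by population share, not a simple average.
Σ Nₕx̄ₕ = 102·82.6 + 183·112.5 + 165·72.5 + 103·67.6 + 93·100.6 = 8425.2 + 20587.5 + 11962.5 + 6962.8 + 9355.8 = 57293.8.
Divide by N: 57293.8 / 646 = 88.6901... → 88.69.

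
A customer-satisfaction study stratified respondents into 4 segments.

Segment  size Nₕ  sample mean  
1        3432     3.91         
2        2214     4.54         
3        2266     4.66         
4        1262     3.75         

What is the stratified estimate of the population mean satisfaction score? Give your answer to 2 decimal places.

x̄_st = (Σ Nₕx̄ₕ) / (Σ Nₕ) = (3432·3.91 + 2214·4.54 + 2266·4.66 + 1262·3.75) / 9174
= 38762.74 / 9174 = 4.2253... → 4.23.

4.23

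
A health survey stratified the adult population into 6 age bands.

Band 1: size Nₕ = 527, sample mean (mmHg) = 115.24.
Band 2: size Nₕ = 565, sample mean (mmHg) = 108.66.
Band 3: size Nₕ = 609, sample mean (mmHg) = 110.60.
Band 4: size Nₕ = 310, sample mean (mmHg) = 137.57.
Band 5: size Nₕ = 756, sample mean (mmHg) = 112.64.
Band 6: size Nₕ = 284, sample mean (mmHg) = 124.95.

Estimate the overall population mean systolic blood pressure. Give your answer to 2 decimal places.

x̄_st = (Σ Nₕx̄ₕ) / (Σ Nₕ) = (527·115.24 + 565·108.66 + 609·110.60 + 310·137.57 + 756·112.64 + 284·124.95) / 3051
= 352768.12 / 3051 = 115.6238... → 115.62.

115.62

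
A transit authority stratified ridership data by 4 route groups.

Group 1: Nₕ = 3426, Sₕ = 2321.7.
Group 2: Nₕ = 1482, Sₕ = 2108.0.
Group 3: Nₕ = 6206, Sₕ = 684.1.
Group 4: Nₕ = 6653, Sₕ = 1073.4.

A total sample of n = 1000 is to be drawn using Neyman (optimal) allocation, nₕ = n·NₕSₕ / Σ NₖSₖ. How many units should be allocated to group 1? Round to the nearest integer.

1: NₕSₕ = 3426·2321.7 = 7954144.2
2: NₕSₕ = 1482·2108.0 = 3124056
3: NₕSₕ = 6206·684.1 = 4245524.6
4: NₕSₕ = 6653·1073.4 = 7141330.2
Σ NₕSₕ = 22465055.
n_1 = 1000·7954144.2/22465055 = 354.067... → 354.

354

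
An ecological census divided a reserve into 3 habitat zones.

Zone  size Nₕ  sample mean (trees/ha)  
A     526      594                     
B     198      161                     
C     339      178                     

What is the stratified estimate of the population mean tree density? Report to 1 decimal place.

380.7

N = 1063; weights Wₕ = Nₕ/N = (0.4948, 0.1863, 0.3189).
x̄_st = Σ Wₕ·x̄ₕ = 0.4948·594 + 0.1863·161 + 0.3189·178 ≈ 380.681...
→ 380.7.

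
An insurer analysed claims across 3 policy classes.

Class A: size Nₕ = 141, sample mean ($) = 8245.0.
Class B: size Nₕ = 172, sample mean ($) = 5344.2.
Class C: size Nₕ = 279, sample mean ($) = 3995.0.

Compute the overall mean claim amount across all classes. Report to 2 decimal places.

x̄_st = (Σ Nₕx̄ₕ) / (Σ Nₕ) = (141·8245.0 + 172·5344.2 + 279·3995.0) / 592
= 3196352.4 / 592 = 5399.2439... → 5399.24.

5399.24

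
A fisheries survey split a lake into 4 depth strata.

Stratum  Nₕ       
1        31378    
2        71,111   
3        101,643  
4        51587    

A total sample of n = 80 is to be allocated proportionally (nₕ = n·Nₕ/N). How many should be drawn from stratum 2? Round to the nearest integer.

Share of stratum 2 = 71111/255719 = 0.27808.
Allocate 80 × 0.27808 = 22.247... → 22.

22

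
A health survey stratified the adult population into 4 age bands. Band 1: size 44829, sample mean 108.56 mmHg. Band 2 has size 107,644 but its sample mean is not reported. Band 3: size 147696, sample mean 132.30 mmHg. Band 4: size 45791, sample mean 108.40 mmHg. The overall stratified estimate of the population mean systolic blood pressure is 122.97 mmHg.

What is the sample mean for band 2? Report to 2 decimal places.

Σ Nₕx̄ₕ = N·μ, so 107644·x̄_2 = 345960·122.97 − (44829·108.56 + 147696·132.30 + 45791·108.40).
= 42542701.2 − 29370561.44 = 13172139.76.
x̄_2 = 13172139.76 / 107644 = 122.3676... → 122.37.

122.37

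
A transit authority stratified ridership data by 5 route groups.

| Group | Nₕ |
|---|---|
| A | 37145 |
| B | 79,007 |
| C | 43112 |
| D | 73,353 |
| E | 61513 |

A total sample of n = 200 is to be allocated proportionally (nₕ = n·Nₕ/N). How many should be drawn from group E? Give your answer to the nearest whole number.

42

N = 37145 + 79007 + 43112 + 73353 + 61513 = 294130.
n_E = 200·61513/294130 = 41.827... → 42.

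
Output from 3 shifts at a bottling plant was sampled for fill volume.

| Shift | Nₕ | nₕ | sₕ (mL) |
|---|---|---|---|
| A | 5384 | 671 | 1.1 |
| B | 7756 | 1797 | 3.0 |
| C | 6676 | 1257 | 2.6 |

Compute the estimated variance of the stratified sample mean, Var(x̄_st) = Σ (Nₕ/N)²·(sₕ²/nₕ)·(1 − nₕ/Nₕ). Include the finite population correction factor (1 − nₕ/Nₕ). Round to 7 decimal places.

N = 19816; Wₕ = Nₕ/N.
shift A: (5384/19816)²·1.1²/671·(1 − 671/5384) = 0.0001165288
shift B: (7756/19816)²·3.0²/1797·(1 − 1797/7756) = 0.0005894862
shift C: (6676/19816)²·2.6²/1257·(1 − 1257/6676) = 0.0004954672
Sum = 0.0012014822 → 0.0012015.

0.0012015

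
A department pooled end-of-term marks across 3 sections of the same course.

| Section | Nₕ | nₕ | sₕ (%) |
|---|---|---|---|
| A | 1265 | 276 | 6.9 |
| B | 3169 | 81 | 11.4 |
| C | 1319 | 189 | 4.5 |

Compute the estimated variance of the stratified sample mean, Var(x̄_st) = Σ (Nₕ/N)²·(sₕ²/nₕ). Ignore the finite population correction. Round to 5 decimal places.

0.50081

N = 5753. Term for each stratum: Wₕ²sₕ²/nₕ.
Var(x̄_st) = 0.00834029 + 0.48683345 + 0.00563202 = 0.50080577 → 0.50081.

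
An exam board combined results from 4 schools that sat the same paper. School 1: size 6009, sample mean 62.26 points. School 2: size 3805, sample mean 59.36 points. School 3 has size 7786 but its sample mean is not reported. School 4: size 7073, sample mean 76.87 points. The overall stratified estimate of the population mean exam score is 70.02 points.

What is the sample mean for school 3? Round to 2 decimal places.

N = 6009 + 3805 + 7786 + 7073 = 24673.
Overall total = μ·N = 70.02·24673 = 1727603.46.
Subtract the known strata: 6009·62.26 + 3805·59.36 + 7073·76.87 = 1143686.65.
Remaining total for school 3: 1727603.46 − 1143686.65 = 583916.81.
Divide by its size: 583916.81 / 7786 = 74.9957... → 75.00.

75.00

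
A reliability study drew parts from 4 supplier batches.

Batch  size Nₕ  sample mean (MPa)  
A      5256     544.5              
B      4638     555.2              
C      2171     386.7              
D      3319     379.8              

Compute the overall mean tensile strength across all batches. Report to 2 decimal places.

489.92

x̄_st = (Σ Nₕx̄ₕ) / (Σ Nₕ) = (5256·544.5 + 4638·555.2 + 2171·386.7 + 3319·379.8) / 15384
= 7536991.5 / 15384 = 489.9240... → 489.92.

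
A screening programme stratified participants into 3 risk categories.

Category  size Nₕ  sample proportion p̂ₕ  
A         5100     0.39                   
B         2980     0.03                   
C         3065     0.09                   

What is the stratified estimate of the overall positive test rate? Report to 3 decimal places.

0.211

N = 5100 + 2980 + 3065 = 11145.
Overall proportion = Σ (Nₕ/N)·p̂ₕ.
Σ Nₕp̂ₕ = 1989 + 89.4 + 275.85 = 2354.25.
2354.25 / 11145 = 0.21124... → 0.211.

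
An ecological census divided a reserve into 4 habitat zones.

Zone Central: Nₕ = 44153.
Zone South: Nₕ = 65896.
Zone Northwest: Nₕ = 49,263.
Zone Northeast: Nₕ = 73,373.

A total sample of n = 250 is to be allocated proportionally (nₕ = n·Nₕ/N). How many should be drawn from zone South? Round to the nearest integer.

Share of zone South = 65896/232685 = 0.28320.
Allocate 250 × 0.28320 = 70.800... → 71.

71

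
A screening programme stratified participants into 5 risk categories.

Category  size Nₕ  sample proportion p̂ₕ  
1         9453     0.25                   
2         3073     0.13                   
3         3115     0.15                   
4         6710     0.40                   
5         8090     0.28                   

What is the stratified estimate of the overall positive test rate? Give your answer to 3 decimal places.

0.269

Wₕ = Nₕ/N with N = 30441: 0.3105, 0.1009, 0.1023, 0.2204, 0.2658.
p̂_st = 0.3105·0.25 + 0.1009·0.13 + 0.1023·0.15 + 0.2204·0.40 + 0.2658·0.28 ≈ 0.26869... → 0.269.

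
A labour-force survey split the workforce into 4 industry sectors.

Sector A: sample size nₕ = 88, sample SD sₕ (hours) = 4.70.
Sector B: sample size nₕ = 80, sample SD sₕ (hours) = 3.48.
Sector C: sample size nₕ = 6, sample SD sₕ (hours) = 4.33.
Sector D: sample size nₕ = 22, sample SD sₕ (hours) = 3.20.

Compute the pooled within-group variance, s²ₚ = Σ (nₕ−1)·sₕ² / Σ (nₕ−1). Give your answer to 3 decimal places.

16.601

A: (88−1)·4.70² = 87·22.09 = 1921.83
B: (80−1)·3.48² = 79·12.1104 = 956.7216
C: (6−1)·4.33² = 5·18.7489 = 93.7445
D: (22−1)·3.20² = 21·10.24 = 215.04
Numerator = 3187.3361; denominator = Σ(nₕ−1) = 192.
s²ₚ = 3187.3361/192 = 16.60071... → 16.601.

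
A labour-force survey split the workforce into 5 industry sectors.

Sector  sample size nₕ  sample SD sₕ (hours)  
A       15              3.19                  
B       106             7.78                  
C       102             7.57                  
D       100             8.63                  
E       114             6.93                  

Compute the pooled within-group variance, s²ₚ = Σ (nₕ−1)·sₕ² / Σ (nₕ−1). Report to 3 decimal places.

A: (15−1)·3.19² = 14·10.1761 = 142.4654
B: (106−1)·7.78² = 105·60.5284 = 6355.482
C: (102−1)·7.57² = 101·57.3049 = 5787.7949
D: (100−1)·8.63² = 99·74.4769 = 7373.2131
E: (114−1)·6.93² = 113·48.0249 = 5426.8137
Numerator = 25085.7691; denominator = Σ(nₕ−1) = 432.
s²ₚ = 25085.7691/432 = 58.06891... → 58.069.

58.069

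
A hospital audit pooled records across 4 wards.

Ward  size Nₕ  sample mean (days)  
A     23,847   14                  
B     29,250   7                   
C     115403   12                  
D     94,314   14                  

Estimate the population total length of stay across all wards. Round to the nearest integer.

Estimate total by summing Nₕ·x̄ₕ over strata.
23847·14 + 29250·7 + 115403·12 + 94314·14 = 333858 + 204750 + 1384836 + 1320396 = 3243840.

3243840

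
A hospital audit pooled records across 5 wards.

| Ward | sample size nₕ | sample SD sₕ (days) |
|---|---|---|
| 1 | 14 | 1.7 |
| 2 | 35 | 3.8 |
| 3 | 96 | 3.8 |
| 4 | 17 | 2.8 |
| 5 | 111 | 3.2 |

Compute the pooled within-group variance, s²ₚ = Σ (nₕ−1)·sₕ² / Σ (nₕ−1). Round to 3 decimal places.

Degrees of freedom: 13 + 34 + 95 + 16 + 110 = 268.
Σ(nₕ−1)sₕ² = 13·2.89 + 34·14.44 + 95·14.44 + 16·7.84 + 110·10.24 = 3152.17.
s²ₚ = 3152.17 / 268 = 11.76183... → 11.762.

11.762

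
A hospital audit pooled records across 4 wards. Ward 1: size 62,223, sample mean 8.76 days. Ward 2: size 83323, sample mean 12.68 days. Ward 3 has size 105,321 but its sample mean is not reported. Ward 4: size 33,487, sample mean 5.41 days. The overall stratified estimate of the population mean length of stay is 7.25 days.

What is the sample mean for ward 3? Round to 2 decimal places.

Σ Nₕx̄ₕ = N·μ, so 105321·x̄_3 = 284354·7.25 − (62223·8.76 + 83323·12.68 + 33487·5.41).
= 2061566.5 − 1782773.79 = 278792.71.
x̄_3 = 278792.71 / 105321 = 2.6471... → 2.65.

2.65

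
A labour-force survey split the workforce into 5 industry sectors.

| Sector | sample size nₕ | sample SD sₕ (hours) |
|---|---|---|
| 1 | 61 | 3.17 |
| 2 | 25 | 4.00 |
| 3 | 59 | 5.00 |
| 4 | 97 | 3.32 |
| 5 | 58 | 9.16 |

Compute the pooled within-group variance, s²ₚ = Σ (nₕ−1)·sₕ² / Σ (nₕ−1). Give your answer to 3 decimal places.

1: (61−1)·3.17² = 60·10.0489 = 602.934
2: (25−1)·4.00² = 24·16 = 384
3: (59−1)·5.00² = 58·25 = 1450
4: (97−1)·3.32² = 96·11.0224 = 1058.1504
5: (58−1)·9.16² = 57·83.9056 = 4782.6192
Numerator = 8277.7036; denominator = Σ(nₕ−1) = 295.
s²ₚ = 8277.7036/295 = 28.06001... → 28.060.

28.060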